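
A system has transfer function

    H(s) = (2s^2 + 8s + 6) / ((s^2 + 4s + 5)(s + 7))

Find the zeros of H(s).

Set the numerator to zero: 2s^2 + 8s + 6 = 0, i.e. 2·(s^2 + 4s + 3) = 0.
Factoring: (s + 3)(s + 1) = 0.

s = -3, -1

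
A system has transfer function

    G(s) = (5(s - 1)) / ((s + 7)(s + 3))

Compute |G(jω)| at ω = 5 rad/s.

|G(j5)| ≈ 0.5083

Substitute s = j5: numerator = -5 + j25, denominator = -4 + j50.
|G(j5)| = |-5 + j25| / |-4 + j50| = 25.495 / 50.160 ≈ 0.5083.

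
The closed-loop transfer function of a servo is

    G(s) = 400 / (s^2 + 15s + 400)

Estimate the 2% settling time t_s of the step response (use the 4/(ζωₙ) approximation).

t_s ≈ 0.5333 s

Comparing s^2 + 15s + 400 to s^2 + 2ζωₙs + ωₙ²: ωₙ = 20 rad/s and ζ = 15/(2·20) = 0.375.
ζωₙ = 15/2 = 7.5, so t_s ≈ 4/(ζωₙ) = 4/7.5 ≈ 0.5333 s.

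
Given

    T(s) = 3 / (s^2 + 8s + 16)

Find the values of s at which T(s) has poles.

s = -4, -4

The poles are the roots of the denominator s^2 + 8s + 16 = 0.
Factoring: (s + 4)^2 = 0, so s = -4 and s = -4.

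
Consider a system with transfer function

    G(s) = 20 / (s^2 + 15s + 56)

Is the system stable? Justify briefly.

The denominator s^2 + 15s + 56 factors as (s + 8)(s + 7), giving poles at s = -8, -7.
Since all poles lie strictly in the left half-plane, the system is stable.

stable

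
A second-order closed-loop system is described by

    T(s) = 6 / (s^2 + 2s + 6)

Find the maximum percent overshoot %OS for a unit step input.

Comparing s^2 + 2s + 6 to s^2 + 2ζωₙs + ωₙ²: ωₙ = √6 ≈ 2.449 rad/s and ζ = 2/(2·√6) ≈ 0.4082.
%OS = 100·exp(−πζ/√(1−ζ²)) = 100·exp(−π·0.4082/√(1−0.4082²)) ≈ 24.5%.

%OS ≈ 24.5%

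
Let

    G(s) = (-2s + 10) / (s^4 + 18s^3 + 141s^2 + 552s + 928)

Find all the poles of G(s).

The poles are the roots of the denominator s^4 + 18s^3 + 141s^2 + 552s + 928 = 0.
No real roots exist; factor into two real quadratics: (s^2 + 10s + 29)(s^2 + 8s + 32) = 0.
Each quadratic gives a conjugate pair via the quadratic formula.

s = -5 + 2j, -5 - 2j, -4 + 4j, -4 - 4j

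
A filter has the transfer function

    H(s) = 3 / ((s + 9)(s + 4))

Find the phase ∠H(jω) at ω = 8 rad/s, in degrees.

∠H(j8) ≈ -105.1°

At s = j8: numerator = 3, denominator = -28 + j104.
∠H = ∠num − ∠den = 0° − (105.07°) = -105.1°.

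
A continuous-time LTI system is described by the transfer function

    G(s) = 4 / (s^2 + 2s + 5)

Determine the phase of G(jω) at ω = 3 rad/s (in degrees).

At s = j3: numerator = 4, denominator = -4 + j6.
∠G = ∠num − ∠den = 0° − (123.69°) = -123.7°.

∠G(j3) ≈ -123.7°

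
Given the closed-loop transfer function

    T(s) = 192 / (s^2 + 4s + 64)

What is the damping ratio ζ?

ζ = 0.25

Compare the denominator to the standard form s^2 + 2ζωₙs + ωₙ².
ωₙ² = 64, so ωₙ = 8 rad/s.
2ζωₙ = 4, so ζ = 4/(2·8) = 0.25.
With ζ = 0.25 the response is underdamped.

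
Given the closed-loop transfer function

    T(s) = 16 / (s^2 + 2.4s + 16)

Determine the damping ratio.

Compare the denominator to the standard form s^2 + 2ζωₙs + ωₙ².
ωₙ² = 16, so ωₙ = 4 rad/s.
2ζωₙ = 2.4, so ζ = 2.4/(2·4) = 0.3.

ζ = 0.3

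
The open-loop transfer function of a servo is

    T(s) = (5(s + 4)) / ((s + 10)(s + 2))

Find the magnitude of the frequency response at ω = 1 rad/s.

Substitute s = j1: numerator = 20 + j5, denominator = 19 + j12.
|T(j1)| = |20 + j5| / |19 + j12| = 20.616 / 22.472 ≈ 0.9174.

|T(j1)| ≈ 0.9174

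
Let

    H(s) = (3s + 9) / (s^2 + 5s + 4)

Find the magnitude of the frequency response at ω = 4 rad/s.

Substitute s = j4: numerator = 9 + j12, denominator = -12 + j20.
|H(j4)| = |9 + j12| / |-12 + j20| = 15 / 23.324 ≈ 0.6431.

|H(j4)| ≈ 0.6431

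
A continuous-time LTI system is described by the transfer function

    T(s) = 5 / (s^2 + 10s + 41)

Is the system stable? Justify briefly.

stable

The poles can be read from the denominator factors: s = -5 + 4j, -5 - 4j.
Since all poles lie strictly in the left half-plane, the system is stable.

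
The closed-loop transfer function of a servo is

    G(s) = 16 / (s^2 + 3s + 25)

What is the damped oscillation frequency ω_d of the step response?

Comparing s^2 + 3s + 25 to s^2 + 2ζωₙs + ωₙ²: ωₙ = 5 rad/s and ζ = 3/(2·5) = 0.3.
ζωₙ = 3/2 = 1.5, so ω_d = ωₙ√(1−ζ²) = √(ωₙ² − (ζωₙ)²) = √(25 − 1.5²) = √22.75 ≈ 4.770 rad/s.

ω_d ≈ 4.770 rad/s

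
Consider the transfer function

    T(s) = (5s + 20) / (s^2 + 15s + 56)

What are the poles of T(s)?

s = -8, -7

The poles are the roots of the denominator s^2 + 15s + 56 = 0.
Factoring: (s + 8)(s + 7) = 0, so s = -8 and s = -7.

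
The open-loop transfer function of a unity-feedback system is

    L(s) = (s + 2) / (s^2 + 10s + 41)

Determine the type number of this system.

The denominator has no factor of s at the origin — no free integrator — so this is a Type 0 system.

Type 0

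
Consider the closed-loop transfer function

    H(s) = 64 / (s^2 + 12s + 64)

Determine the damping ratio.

ζ = 0.75

Compare the denominator to the standard form s^2 + 2ζωₙs + ωₙ².
ωₙ² = 64, so ωₙ = 8 rad/s.
2ζωₙ = 12, so ζ = 12/(2·8) = 0.75.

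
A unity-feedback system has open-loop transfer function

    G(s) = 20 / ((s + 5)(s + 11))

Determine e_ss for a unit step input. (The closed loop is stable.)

e_ss = 0.7333

G(s) has no poles at the origin.
This is a Type 0 system. Kp = lim_{s→0} G(s) = 20/55 = 4/11.
e_ss = 1/(1 + Kp) = 1/(1 + 4/11) = 11/15 ≈ 0.7333.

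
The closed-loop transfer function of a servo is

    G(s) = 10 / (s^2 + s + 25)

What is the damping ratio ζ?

Compare the denominator to the standard form s^2 + 2ζωₙs + ωₙ².
ωₙ² = 25, so ωₙ = 5 rad/s.
2ζωₙ = 1, so ζ = 1/(2·5) = 0.1.

ζ = 0.1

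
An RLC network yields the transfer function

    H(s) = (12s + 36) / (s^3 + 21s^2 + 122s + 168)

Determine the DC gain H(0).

H(0) = 3/14 ≈ 0.2143

Set s = 0: H(0) = (36) / (168) = 3/14.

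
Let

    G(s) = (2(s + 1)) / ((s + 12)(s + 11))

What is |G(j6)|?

|G(j6)| ≈ 0.07237

Substitute s = j6: numerator = 2 + j12, denominator = 96 + j138.
|G(j6)| = |2 + j12| / |96 + j138| = 12.166 / 168.11 ≈ 0.07237.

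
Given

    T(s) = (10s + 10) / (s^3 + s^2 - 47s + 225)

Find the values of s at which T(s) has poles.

The poles are the roots of the denominator s^3 + s^2 - 47s + 225 = 0.
Trying s = -9: the polynomial evaluates to 0, so (s + 9) is a factor.
Dividing out leaves s^2 - 8s + 25 = 0.
The quadratic formula then gives s = 4 ± 3j.

s = 4 ± 3j, -9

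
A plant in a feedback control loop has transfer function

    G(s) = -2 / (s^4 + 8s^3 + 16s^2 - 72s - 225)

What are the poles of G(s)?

s = -4 + 3j, -4 - 3j, 3, -3

The poles are the roots of the denominator s^4 + 8s^3 + 16s^2 - 72s - 225 = 0.
Trying s = 3: the polynomial evaluates to 0, so (s - 3) is a factor.
Dividing out leaves s^3 + 11s^2 + 49s + 75 = 0.
This factors further as (s^2 + 8s + 25)(s + 3) = 0.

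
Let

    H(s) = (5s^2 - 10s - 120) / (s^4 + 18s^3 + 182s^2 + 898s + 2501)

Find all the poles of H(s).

The poles are the roots of the denominator s^4 + 18s^3 + 182s^2 + 898s + 2501 = 0.
No real roots exist; factor into two real quadratics: (s^2 + 8s + 41)(s^2 + 10s + 61) = 0.
Each quadratic gives a conjugate pair via the quadratic formula.

s = -4 + 5j, -4 - 5j, -5 + 6j, -5 - 6j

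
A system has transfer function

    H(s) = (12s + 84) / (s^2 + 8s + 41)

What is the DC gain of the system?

Set s = 0: H(0) = (84) / (41) = 84/41.

H(0) = 84/41 ≈ 2.049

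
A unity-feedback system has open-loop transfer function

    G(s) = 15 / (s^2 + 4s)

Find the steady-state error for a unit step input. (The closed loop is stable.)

e_ss = 0

G(s) has one pole at the origin.
This is a Type 1 system; for a step input the steady-state error is zero.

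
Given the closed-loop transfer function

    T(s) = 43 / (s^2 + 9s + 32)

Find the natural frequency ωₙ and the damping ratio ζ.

Compare the denominator to the standard form s^2 + 2ζωₙs + ωₙ².
ωₙ² = 32, so ωₙ = √32 ≈ 5.657 rad/s.
2ζωₙ = 9, so ζ = 9/(2·√32) ≈ 0.7955.

ωₙ ≈ 5.657 rad/s, ζ ≈ 0.7955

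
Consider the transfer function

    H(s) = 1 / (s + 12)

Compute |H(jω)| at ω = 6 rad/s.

Substitute s = j6: numerator = 1, denominator = 12 + j6.
|H(j6)| = |1| / |12 + j6| = 1 / 13.416 ≈ 0.07454.

|H(j6)| ≈ 0.07454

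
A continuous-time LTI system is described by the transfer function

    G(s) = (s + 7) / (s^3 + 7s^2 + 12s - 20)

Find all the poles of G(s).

s = -4 + 2j, -4 - 2j, 1

The poles are the roots of the denominator s^3 + 7s^2 + 12s - 20 = 0.
Trying s = 1: the polynomial evaluates to 0, so (s - 1) is a factor.
Dividing out leaves s^2 + 8s + 20 = 0.
The quadratic formula then gives s = -4 ± 2j.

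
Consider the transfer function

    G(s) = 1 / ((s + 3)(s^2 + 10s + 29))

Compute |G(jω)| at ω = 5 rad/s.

Substitute s = j5: numerator = 1, denominator = -238 + j170.
|G(j5)| = |1| / |-238 + j170| = 1 / 292.48 ≈ 0.003419.

|G(j5)| ≈ 0.003419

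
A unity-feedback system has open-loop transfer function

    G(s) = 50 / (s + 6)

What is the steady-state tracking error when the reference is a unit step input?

e_ss = 0.1071

G(s) has no poles at the origin.
This is a Type 0 system. Kp = lim_{s→0} G(s) = 50/6 = 25/3.
e_ss = 1/(1 + Kp) = 1/(1 + 25/3) = 3/28 ≈ 0.1071.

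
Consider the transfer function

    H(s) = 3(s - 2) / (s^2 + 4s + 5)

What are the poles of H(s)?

s = -2 ± j

The poles are the roots of the denominator s^2 + 4s + 5 = 0.
Using the quadratic formula: s = (-4 ± √(-4))/2 = -2 ± 1j.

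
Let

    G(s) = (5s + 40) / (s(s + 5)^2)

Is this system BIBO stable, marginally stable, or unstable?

The poles can be read from the denominator factors: s = 0, -5, -5.
Since the simple pole(s) at s = 0 lie on the jω-axis with none in the right half-plane, the system is marginally stable.

marginally stable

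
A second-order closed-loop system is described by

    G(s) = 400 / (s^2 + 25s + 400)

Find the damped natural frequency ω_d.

ω_d ≈ 15.61 rad/s

Comparing s^2 + 25s + 400 to s^2 + 2ζωₙs + ωₙ²: ωₙ = 20 rad/s and ζ = 25/(2·20) = 0.625.
ζωₙ = 25/2 = 12.5, so ω_d = ωₙ√(1−ζ²) = √(ωₙ² − (ζωₙ)²) = √(400 − 12.5²) = √243.75 ≈ 15.61 rad/s.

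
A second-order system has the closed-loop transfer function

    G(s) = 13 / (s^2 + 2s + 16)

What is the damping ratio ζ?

Compare the denominator to the standard form s^2 + 2ζωₙs + ωₙ².
ωₙ² = 16, so ωₙ = 4 rad/s.
2ζωₙ = 2, so ζ = 2/(2·4) = 0.25.
With ζ = 0.25 the response is underdamped.

ζ = 0.25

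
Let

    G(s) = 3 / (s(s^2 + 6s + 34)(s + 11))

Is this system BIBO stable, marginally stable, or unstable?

The poles can be read from the denominator factors: s = 0, -3 + 5j, -3 - 5j, -11.
Since the simple pole(s) at s = 0 lie on the jω-axis with none in the right half-plane, the system is marginally stable.

marginally stable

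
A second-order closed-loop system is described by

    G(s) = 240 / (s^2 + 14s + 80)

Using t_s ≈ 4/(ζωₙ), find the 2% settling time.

t_s ≈ 0.5714 s

Comparing s^2 + 14s + 80 to s^2 + 2ζωₙs + ωₙ²: ωₙ = √80 ≈ 8.944 rad/s and ζ = 14/(2·√80) ≈ 0.7826.
ζωₙ = 14/2 = 7, so t_s ≈ 4/(ζωₙ) = 4/7 ≈ 0.5714 s.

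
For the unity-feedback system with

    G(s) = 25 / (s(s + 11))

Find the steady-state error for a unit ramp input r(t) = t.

e_ss = 0.4400

G(s) has one pole at the origin.
This is a Type 1 system. Kv = lim_{s→0} s·G(s) = 25/11.
e_ss = 1/Kv = 1/(25/11) = 11/25 ≈ 0.4400.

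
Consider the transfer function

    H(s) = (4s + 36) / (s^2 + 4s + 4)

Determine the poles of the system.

The poles are the roots of the denominator s^2 + 4s + 4 = 0.
Factoring: (s + 2)^2 = 0, so s = -2 and s = -2.

s = -2, -2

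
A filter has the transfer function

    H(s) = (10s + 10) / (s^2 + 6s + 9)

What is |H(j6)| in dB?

|H(j6)|_dB ≈ 2.62 dB

Substitute s = j6: numerator = 10 + j60, denominator = -27 + j36.
|H(j6)| = |10 + j60| / |-27 + j36| = 60.828 / 45 ≈ 1.352.
In decibels: 20·log₁₀(1.352) ≈ 2.62 dB.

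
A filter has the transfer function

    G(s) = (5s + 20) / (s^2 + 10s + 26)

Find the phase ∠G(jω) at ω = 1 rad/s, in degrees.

At s = j1: numerator = 20 + j5, denominator = 25 + j10.
∠G = ∠num − ∠den = 14.036° − (21.801°) = -7.765°.

∠G(j1) ≈ -7.765°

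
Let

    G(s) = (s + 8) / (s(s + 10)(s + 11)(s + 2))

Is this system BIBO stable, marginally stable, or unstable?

marginally stable

The poles can be read from the denominator factors: s = 0, -10, -11, -2.
Since the simple pole(s) at s = 0 lie on the jω-axis with none in the right half-plane, the system is marginally stable.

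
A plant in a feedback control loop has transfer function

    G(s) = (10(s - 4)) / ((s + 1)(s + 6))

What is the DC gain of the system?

G(0) = -20/3 ≈ -6.667

At s = 0 each factor (s + a) contributes a and each (s^2 + bs + c) contributes c.
G(0) = 10·(-4) / ((1) · (6)) = -40/6 = -20/3.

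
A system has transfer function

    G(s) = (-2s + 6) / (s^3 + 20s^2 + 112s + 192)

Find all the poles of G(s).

The poles are the roots of the denominator s^3 + 20s^2 + 112s + 192 = 0.
Trying s = -4: the polynomial evaluates to 0, so (s + 4) is a factor.
Dividing out leaves s^2 + 16s + 48 = 0.
Factoring the quadratic: (s + 4)(s + 12) = 0.

s = -4, -4, -12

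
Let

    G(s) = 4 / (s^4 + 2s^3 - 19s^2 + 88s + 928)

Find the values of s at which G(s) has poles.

The poles are the roots of the denominator s^4 + 2s^3 - 19s^2 + 88s + 928 = 0.
No real roots exist; factor into two real quadratics: (s^2 - 8s + 32)(s^2 + 10s + 29) = 0.
Each quadratic gives a conjugate pair via the quadratic formula.

s = 4 ± 4j, -5 ± 2j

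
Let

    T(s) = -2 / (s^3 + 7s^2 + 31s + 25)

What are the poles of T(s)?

The poles are the roots of the denominator s^3 + 7s^2 + 31s + 25 = 0.
Trying s = -1: the polynomial evaluates to 0, so (s + 1) is a factor.
Dividing out leaves s^2 + 6s + 25 = 0.
The quadratic formula then gives s = -3 ± 4j.

s = -3 ± 4j, -1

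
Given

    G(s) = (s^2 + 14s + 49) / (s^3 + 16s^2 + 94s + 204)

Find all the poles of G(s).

s = -5 + 3j, -5 - 3j, -6

The poles are the roots of the denominator s^3 + 16s^2 + 94s + 204 = 0.
Trying s = -6: the polynomial evaluates to 0, so (s + 6) is a factor.
Dividing out leaves s^2 + 10s + 34 = 0.
The quadratic formula then gives s = -5 ± 3j.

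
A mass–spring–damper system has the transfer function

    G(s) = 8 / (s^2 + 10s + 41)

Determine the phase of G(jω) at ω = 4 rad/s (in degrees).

At s = j4: numerator = 8, denominator = 25 + j40.
∠G = ∠num − ∠den = 0° − (57.995°) = -57.99°.

∠G(j4) ≈ -57.99°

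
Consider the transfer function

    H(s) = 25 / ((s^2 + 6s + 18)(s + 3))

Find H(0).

Set s = 0: H(0) = (25) / (54) = 25/54.

H(0) = 25/54 ≈ 0.4630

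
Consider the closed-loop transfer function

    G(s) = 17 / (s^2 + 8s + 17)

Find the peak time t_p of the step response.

Comparing s^2 + 8s + 17 to s^2 + 2ζωₙs + ωₙ²: ωₙ = √17 ≈ 4.123 rad/s and ζ = 8/(2·√17) ≈ 0.9701.
ζωₙ = 8/2 = 4, so ω_d = ωₙ√(1−ζ²) = √(ωₙ² − (ζωₙ)²) = √(17 − 4²) = √1 = 1 rad/s.
t_p = π/ω_d = π/1 ≈ 3.142 s.

t_p ≈ 3.142 s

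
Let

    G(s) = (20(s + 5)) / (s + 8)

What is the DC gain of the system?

At s = 0 each factor (s + a) contributes a and each (s^2 + bs + c) contributes c.
G(0) = 20·(5) / ((8)) = 100/8 = 25/2.

G(0) = 25/2 ≈ 12.50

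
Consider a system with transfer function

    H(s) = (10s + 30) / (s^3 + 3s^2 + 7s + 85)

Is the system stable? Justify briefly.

The denominator s^3 + 3s^2 + 7s + 85 factors as (s^2 - 2s + 17)(s + 5), giving poles at s = 1 + 4j, 1 - 4j, -5.
Since the pole(s) at s = 1 + 4j, 1 - 4j lie in the right half-plane, the system is unstable.

unstable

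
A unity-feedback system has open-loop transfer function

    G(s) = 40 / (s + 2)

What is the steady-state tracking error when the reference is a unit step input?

G(s) has no poles at the origin.
This is a Type 0 system. Kp = lim_{s→0} G(s) = 40/2 = 20.
e_ss = 1/(1 + Kp) = 1/(1 + 20) = 1/21 ≈ 0.04762.

e_ss = 0.04762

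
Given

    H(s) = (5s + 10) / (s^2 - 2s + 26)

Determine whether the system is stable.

The poles can be read from the denominator factors: s = 1 + 5j, 1 - 5j.
Since the pole(s) at s = 1 + 5j, 1 - 5j lie in the right half-plane, the system is unstable.

unstable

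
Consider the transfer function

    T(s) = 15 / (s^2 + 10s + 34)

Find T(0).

T(0) = 15/34 ≈ 0.4412

Set s = 0: T(0) = (15) / (34) = 15/34.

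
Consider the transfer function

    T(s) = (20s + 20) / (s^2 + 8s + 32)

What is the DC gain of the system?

Set s = 0: T(0) = (20) / (32) = 5/8.

T(0) = 5/8 ≈ 0.6250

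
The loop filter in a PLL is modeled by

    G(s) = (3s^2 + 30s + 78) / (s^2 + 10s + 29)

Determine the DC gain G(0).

Set s = 0: G(0) = (78) / (29) = 78/29.

G(0) = 78/29 ≈ 2.690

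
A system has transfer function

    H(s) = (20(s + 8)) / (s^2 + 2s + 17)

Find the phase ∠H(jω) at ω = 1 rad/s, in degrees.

At s = j1: numerator = 160 + j20, denominator = 16 + j2.
∠H = ∠num − ∠den = 7.1250° − (7.1250°) = 0°.

∠H(j1) ≈ 0°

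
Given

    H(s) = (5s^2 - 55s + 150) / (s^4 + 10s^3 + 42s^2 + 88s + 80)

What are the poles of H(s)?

s = -3 + j, -3 - j, -2 + 2j, -2 - 2j

The poles are the roots of the denominator s^4 + 10s^3 + 42s^2 + 88s + 80 = 0.
No real roots exist; factor into two real quadratics: (s^2 + 6s + 10)(s^2 + 4s + 8) = 0.
Each quadratic gives a conjugate pair via the quadratic formula.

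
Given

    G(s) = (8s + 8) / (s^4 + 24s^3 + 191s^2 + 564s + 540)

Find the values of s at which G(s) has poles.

s = -10, -3, -2, -9

The poles are the roots of the denominator s^4 + 24s^3 + 191s^2 + 564s + 540 = 0.
Trying s = -10: the polynomial evaluates to 0, so (s + 10) is a factor.
Dividing out leaves s^3 + 14s^2 + 51s + 54 = 0.
This factors further as (s + 3)(s + 2)(s + 9) = 0.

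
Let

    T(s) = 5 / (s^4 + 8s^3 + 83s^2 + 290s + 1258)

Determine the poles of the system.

The poles are the roots of the denominator s^4 + 8s^3 + 83s^2 + 290s + 1258 = 0.
No real roots exist; factor into two real quadratics: (s^2 + 6s + 34)(s^2 + 2s + 37) = 0.
Each quadratic gives a conjugate pair via the quadratic formula.

s = -3 ± 5j, -1 ± 6j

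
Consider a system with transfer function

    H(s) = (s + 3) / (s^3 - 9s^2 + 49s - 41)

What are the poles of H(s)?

s = 4 + 5j, 4 - 5j, 1

The poles are the roots of the denominator s^3 - 9s^2 + 49s - 41 = 0.
Trying s = 1: the polynomial evaluates to 0, so (s - 1) is a factor.
Dividing out leaves s^2 - 8s + 41 = 0.
The quadratic formula then gives s = 4 ± 5j.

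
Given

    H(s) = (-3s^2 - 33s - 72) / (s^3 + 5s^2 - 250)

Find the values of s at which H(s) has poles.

The poles are the roots of the denominator s^3 + 5s^2 - 250 = 0.
Trying s = 5: the polynomial evaluates to 0, so (s - 5) is a factor.
Dividing out leaves s^2 + 10s + 50 = 0.
The quadratic formula then gives s = -5 ± 5j.

s = 5, -5 + 5j, -5 - 5j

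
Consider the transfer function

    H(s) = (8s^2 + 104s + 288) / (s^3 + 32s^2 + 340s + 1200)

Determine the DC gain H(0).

H(0) = 6/25 ≈ 0.2400

Set s = 0: H(0) = (288) / (1200) = 6/25.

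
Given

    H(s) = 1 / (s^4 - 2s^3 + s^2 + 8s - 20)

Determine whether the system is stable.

The denominator s^4 - 2s^3 + s^2 + 8s - 20 factors as (s - 2)(s^2 - 2s + 5)(s + 2), giving poles at s = 2, 1 + 2j, 1 - 2j, -2.
Since the pole(s) at s = 2, 1 + 2j, 1 - 2j lie in the right half-plane, the system is unstable.

unstable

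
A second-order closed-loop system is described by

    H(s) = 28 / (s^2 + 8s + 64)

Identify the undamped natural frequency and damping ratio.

ωₙ = 8 rad/s, ζ = 0.5

Compare the denominator to the standard form s^2 + 2ζωₙs + ωₙ².
ωₙ² = 64, so ωₙ = 8 rad/s.
2ζωₙ = 8, so ζ = 8/(2·8) = 0.5.
With ζ = 0.5 the response is underdamped.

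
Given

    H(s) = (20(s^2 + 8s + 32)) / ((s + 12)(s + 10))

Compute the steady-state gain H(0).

H(0) = 16/3 ≈ 5.333

At s = 0 each factor (s + a) contributes a and each (s^2 + bs + c) contributes c.
H(0) = 20·(32) / ((12) · (10)) = 640/120 = 16/3.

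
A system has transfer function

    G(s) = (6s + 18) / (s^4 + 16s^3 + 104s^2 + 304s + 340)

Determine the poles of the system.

s = -3 + j, -3 - j, -5 + 3j, -5 - 3j

The poles are the roots of the denominator s^4 + 16s^3 + 104s^2 + 304s + 340 = 0.
No real roots exist; factor into two real quadratics: (s^2 + 6s + 10)(s^2 + 10s + 34) = 0.
Each quadratic gives a conjugate pair via the quadratic formula.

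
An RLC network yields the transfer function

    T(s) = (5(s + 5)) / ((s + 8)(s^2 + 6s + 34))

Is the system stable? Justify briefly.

stable

The poles can be read from the denominator factors: s = -8, -3 ± 5j.
Since all poles lie strictly in the left half-plane, the system is stable.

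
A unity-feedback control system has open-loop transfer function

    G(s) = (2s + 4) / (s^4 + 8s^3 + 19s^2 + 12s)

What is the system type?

Factor s from the denominator: s^4 + 8s^3 + 19s^2 + 12s = s·(s^3 + 8s^2 + 19s + 12).
There is 1 pole at the origin, so the system is Type 1.

Type 1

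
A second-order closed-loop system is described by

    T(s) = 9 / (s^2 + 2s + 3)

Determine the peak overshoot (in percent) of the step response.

Comparing s^2 + 2s + 3 to s^2 + 2ζωₙs + ωₙ²: ωₙ = √3 ≈ 1.732 rad/s and ζ = 2/(2·√3) ≈ 0.5774.
%OS = 100·exp(−πζ/√(1−ζ²)) = 100·exp(−π·0.5774/√(1−0.5774²)) ≈ 10.8%.

%OS ≈ 10.8%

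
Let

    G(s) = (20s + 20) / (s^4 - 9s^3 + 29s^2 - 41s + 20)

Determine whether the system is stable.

unstable

The denominator s^4 - 9s^3 + 29s^2 - 41s + 20 factors as (s - 4)(s - 1)(s^2 - 4s + 5), giving poles at s = 4, 1, 2 ± j.
Since the pole(s) at s = 4, 1, 2 + j, 2 - j lie in the right half-plane, the system is unstable.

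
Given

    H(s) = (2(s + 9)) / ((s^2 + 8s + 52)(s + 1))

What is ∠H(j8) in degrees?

At s = j8: numerator = 18 + j16, denominator = -524 - j32.
∠H = ∠num − ∠den = 41.634° − (-176.51°) = 218.1°, which wraps to -141.9°.

∠H(j8) ≈ -141.9°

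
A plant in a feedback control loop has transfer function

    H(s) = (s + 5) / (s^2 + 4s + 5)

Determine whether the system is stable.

The denominator s^2 + 4s + 5 factors as (s^2 + 4s + 5), giving poles at s = -2 ± j.
Since all poles lie strictly in the left half-plane, the system is stable.

stable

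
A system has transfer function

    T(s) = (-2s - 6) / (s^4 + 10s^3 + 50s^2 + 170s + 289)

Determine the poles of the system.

The poles are the roots of the denominator s^4 + 10s^3 + 50s^2 + 170s + 289 = 0.
No real roots exist; factor into two real quadratics: (s^2 + 8s + 17)(s^2 + 2s + 17) = 0.
Each quadratic gives a conjugate pair via the quadratic formula.

s = -4 + j, -4 - j, -1 + 4j, -1 - 4j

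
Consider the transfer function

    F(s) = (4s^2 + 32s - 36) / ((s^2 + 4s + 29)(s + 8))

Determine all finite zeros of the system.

s = -9, 1

Set the numerator to zero: 4s^2 + 32s - 36 = 0, i.e. 4·(s^2 + 8s - 9) = 0.
Factoring: (s + 9)(s - 1) = 0.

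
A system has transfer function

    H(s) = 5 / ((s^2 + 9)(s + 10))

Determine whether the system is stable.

marginally stable

The poles can be read from the denominator factors: s = ±3j, -10.
Since the simple pole(s) at s = 3j, -3j lie on the jω-axis with none in the right half-plane, the system is marginally stable.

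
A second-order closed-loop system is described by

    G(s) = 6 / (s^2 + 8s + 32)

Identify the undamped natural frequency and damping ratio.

ωₙ ≈ 5.657 rad/s, ζ ≈ 0.7071

Compare the denominator to the standard form s^2 + 2ζωₙs + ωₙ².
ωₙ² = 32, so ωₙ = √32 ≈ 5.657 rad/s.
2ζωₙ = 8, so ζ = 8/(2·√32) ≈ 0.7071.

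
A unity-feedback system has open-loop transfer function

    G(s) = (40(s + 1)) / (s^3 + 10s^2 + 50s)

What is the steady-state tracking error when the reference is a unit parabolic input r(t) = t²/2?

G(s) has one pole at the origin.
This is a Type 1 system; Ka = lim_{s→0} s^2·G(s) = 0, so the steady-state error for a parabola input is infinite.

e_ss = ∞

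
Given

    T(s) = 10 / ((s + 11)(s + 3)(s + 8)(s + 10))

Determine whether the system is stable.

The poles can be read from the denominator factors: s = -11, -3, -8, -10.
Since all poles lie strictly in the left half-plane, the system is stable.

stable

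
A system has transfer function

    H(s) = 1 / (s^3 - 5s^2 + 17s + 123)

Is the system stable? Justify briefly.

unstable

The denominator s^3 - 5s^2 + 17s + 123 factors as (s^2 - 8s + 41)(s + 3), giving poles at s = 4 ± 5j, -3.
Since the pole(s) at s = 4 + 5j, 4 - 5j lie in the right half-plane, the system is unstable.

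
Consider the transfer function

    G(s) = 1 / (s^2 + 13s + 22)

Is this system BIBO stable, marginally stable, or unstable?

The denominator s^2 + 13s + 22 factors as (s + 11)(s + 2), giving poles at s = -11, -2.
Since all poles lie strictly in the left half-plane, the system is stable.

stable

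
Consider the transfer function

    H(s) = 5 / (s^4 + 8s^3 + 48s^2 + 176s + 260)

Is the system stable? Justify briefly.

stable

The denominator s^4 + 8s^3 + 48s^2 + 176s + 260 factors as (s^2 + 6s + 10)(s^2 + 2s + 26), giving poles at s = -3 + j, -3 - j, -1 + 5j, -1 - 5j.
Since all poles lie strictly in the left half-plane, the system is stable.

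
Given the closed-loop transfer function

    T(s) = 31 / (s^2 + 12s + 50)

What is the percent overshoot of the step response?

%OS ≈ 0.649%

Comparing s^2 + 12s + 50 to s^2 + 2ζωₙs + ωₙ²: ωₙ = √50 ≈ 7.071 rad/s and ζ = 12/(2·√50) ≈ 0.8485.
%OS = 100·exp(−πζ/√(1−ζ²)) = 100·exp(−π·0.8485/√(1−0.8485²)) ≈ 0.649%.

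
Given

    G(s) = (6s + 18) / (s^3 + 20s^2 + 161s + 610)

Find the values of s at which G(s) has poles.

The poles are the roots of the denominator s^3 + 20s^2 + 161s + 610 = 0.
Trying s = -10: the polynomial evaluates to 0, so (s + 10) is a factor.
Dividing out leaves s^2 + 10s + 61 = 0.
The quadratic formula then gives s = -5 ± 6j.

s = -5 ± 6j, -10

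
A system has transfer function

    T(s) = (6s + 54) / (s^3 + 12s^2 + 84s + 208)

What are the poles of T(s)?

s = -4 ± 6j, -4

The poles are the roots of the denominator s^3 + 12s^2 + 84s + 208 = 0.
Trying s = -4: the polynomial evaluates to 0, so (s + 4) is a factor.
Dividing out leaves s^2 + 8s + 52 = 0.
The quadratic formula then gives s = -4 ± 6j.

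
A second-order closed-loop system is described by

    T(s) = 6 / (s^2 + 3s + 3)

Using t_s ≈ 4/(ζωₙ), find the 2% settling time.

t_s ≈ 2.667 s

Comparing s^2 + 3s + 3 to s^2 + 2ζωₙs + ωₙ²: ωₙ = √3 ≈ 1.732 rad/s and ζ = 3/(2·√3) ≈ 0.8660.
ζωₙ = 3/2 = 1.5, so t_s ≈ 4/(ζωₙ) = 4/1.5 ≈ 2.667 s.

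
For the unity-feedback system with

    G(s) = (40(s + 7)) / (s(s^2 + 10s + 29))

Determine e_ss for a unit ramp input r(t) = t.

G(s) has one pole at the origin.
This is a Type 1 system. Kv = lim_{s→0} s·G(s) = 280/29.
e_ss = 1/Kv = 1/(280/29) = 29/280 ≈ 0.1036.

e_ss = 0.1036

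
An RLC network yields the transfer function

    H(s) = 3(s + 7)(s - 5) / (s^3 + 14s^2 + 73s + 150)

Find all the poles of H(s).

The poles are the roots of the denominator s^3 + 14s^2 + 73s + 150 = 0.
Trying s = -6: the polynomial evaluates to 0, so (s + 6) is a factor.
Dividing out leaves s^2 + 8s + 25 = 0.
The quadratic formula then gives s = -4 ± 3j.

s = -4 + 3j, -4 - 3j, -6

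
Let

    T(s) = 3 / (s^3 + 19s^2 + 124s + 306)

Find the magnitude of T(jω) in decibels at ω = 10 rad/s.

|T(j10)|_dB ≈ -54.6 dB

Substitute s = j10: numerator = 3, denominator = -1594 + j240.
|T(j10)| = |3| / |-1594 + j240| = 3 / 1612.0 ≈ 0.001861.
In decibels: 20·log₁₀(0.001861) ≈ -54.6 dB.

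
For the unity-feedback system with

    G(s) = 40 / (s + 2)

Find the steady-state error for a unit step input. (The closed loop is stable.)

G(s) has no poles at the origin.
This is a Type 0 system. Kp = lim_{s→0} G(s) = 40/2 = 20.
e_ss = 1/(1 + Kp) = 1/(1 + 20) = 1/21 ≈ 0.04762.

e_ss = 0.04762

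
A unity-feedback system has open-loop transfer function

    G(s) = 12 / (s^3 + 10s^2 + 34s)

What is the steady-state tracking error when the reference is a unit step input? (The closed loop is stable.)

e_ss = 0

G(s) has one pole at the origin.
This is a Type 1 system; for a step input the steady-state error is zero.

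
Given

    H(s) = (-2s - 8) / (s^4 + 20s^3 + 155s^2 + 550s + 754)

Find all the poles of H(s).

s = -5 + 2j, -5 - 2j, -5 + j, -5 - j

The poles are the roots of the denominator s^4 + 20s^3 + 155s^2 + 550s + 754 = 0.
No real roots exist; factor into two real quadratics: (s^2 + 10s + 29)(s^2 + 10s + 26) = 0.
Each quadratic gives a conjugate pair via the quadratic formula.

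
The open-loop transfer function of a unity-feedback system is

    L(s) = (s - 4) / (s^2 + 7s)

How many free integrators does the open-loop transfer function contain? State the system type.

Type 1

Factor s from the denominator: s^2 + 7s = s·(s + 7).
There is 1 pole at the origin, so the system is Type 1.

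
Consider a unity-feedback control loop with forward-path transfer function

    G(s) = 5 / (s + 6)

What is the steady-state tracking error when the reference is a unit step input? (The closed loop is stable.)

G(s) has no poles at the origin.
This is a Type 0 system. Kp = lim_{s→0} G(s) = 5/6.
e_ss = 1/(1 + Kp) = 1/(1 + 5/6) = 6/11 ≈ 0.5455.

e_ss = 0.5455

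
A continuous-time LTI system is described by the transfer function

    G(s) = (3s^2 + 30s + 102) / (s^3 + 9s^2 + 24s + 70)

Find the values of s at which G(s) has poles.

The poles are the roots of the denominator s^3 + 9s^2 + 24s + 70 = 0.
Trying s = -7: the polynomial evaluates to 0, so (s + 7) is a factor.
Dividing out leaves s^2 + 2s + 10 = 0.
The quadratic formula then gives s = -1 ± 3j.

s = -7, -1 + 3j, -1 - 3j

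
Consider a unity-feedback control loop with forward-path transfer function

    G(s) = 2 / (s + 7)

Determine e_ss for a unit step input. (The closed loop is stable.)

e_ss = 0.7778

G(s) has no poles at the origin.
This is a Type 0 system. Kp = lim_{s→0} G(s) = 2/7.
e_ss = 1/(1 + Kp) = 1/(1 + 2/7) = 7/9 ≈ 0.7778.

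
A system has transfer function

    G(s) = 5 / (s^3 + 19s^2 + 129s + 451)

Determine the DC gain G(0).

G(0) = 5/451 ≈ 0.01109

Set s = 0: G(0) = (5) / (451) = 5/451.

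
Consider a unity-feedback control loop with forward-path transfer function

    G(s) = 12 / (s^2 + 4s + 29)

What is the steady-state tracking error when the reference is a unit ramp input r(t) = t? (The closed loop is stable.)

e_ss = ∞

G(s) has no poles at the origin.
This is a Type 0 system; Kv = lim_{s→0} s·G(s) = 0, so the steady-state error for a ramp input is infinite.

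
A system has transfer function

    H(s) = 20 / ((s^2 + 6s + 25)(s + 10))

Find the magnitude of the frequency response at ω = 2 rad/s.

Substitute s = j2: numerator = 20, denominator = 186 + j162.
|H(j2)| = |20| / |186 + j162| = 20 / 246.66 ≈ 0.08108.

|H(j2)| ≈ 0.08108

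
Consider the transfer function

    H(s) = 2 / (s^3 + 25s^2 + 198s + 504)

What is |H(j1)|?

Substitute s = j1: numerator = 2, denominator = 479 + j197.
|H(j1)| = |2| / |479 + j197| = 2 / 517.93 ≈ 0.003862.

|H(j1)| ≈ 0.003862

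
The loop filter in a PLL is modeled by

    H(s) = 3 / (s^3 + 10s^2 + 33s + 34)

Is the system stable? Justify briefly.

The denominator s^3 + 10s^2 + 33s + 34 factors as (s + 2)(s^2 + 8s + 17), giving poles at s = -2, -4 + j, -4 - j.
Since all poles lie strictly in the left half-plane, the system is stable.

stable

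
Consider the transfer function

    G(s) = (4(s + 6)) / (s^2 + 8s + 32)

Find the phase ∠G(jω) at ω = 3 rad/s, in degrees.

∠G(j3) ≈ -19.65°

At s = j3: numerator = 24 + j12, denominator = 23 + j24.
∠G = ∠num − ∠den = 26.565° − (46.219°) = -19.65°.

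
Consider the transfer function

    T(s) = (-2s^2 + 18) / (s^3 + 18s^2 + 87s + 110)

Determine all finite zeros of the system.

s = 3, -3

Set the numerator to zero: -2s^2 + 18 = 0, i.e. -2·(s^2 - 9) = 0.
Factoring: (s - 3)(s + 3) = 0.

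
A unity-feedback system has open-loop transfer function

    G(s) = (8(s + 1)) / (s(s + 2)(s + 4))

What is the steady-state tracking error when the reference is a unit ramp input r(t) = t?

G(s) has one pole at the origin.
This is a Type 1 system. Kv = lim_{s→0} s·G(s) = 8/8 = 1.
e_ss = 1/Kv = 1/(1) = 1.

e_ss = 1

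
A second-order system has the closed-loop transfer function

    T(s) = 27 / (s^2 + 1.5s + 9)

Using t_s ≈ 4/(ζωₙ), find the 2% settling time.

t_s ≈ 5.333 s

Comparing s^2 + 1.5s + 9 to s^2 + 2ζωₙs + ωₙ²: ωₙ = 3 rad/s and ζ = 1.5/(2·3) = 0.25.
ζωₙ = 1.5/2 = 0.75, so t_s ≈ 4/(ζωₙ) = 4/0.75 ≈ 5.333 s.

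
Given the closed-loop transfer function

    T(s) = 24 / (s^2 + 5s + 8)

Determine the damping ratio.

ζ ≈ 0.8839

Compare the denominator to the standard form s^2 + 2ζωₙs + ωₙ².
ωₙ² = 8, so ωₙ = √8 ≈ 2.828 rad/s.
2ζωₙ = 5, so ζ = 5/(2·√8) ≈ 0.8839.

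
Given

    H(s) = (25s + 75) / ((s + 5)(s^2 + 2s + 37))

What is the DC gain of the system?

H(0) = 15/37 ≈ 0.4054

Set s = 0: H(0) = (75) / (185) = 15/37.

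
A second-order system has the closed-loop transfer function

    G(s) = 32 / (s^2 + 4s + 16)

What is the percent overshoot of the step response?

Comparing s^2 + 4s + 16 to s^2 + 2ζωₙs + ωₙ²: ωₙ = 4 rad/s and ζ = 4/(2·4) = 0.5.
%OS = 100·exp(−πζ/√(1−ζ²)) = 100·exp(−π·0.5/√(1−0.5²)) ≈ 16.3%.

%OS ≈ 16.3%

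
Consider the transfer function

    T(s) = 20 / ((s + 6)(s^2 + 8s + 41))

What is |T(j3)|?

Substitute s = j3: numerator = 20, denominator = 120 + j240.
|T(j3)| = |20| / |120 + j240| = 20 / 268.33 ≈ 0.07454.

|T(j3)| ≈ 0.07454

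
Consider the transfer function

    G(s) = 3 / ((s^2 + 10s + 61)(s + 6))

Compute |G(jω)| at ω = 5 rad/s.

Substitute s = j5: numerator = 3, denominator = -34 + j480.
|G(j5)| = |3| / |-34 + j480| = 3 / 481.20 ≈ 0.006234.

|G(j5)| ≈ 0.006234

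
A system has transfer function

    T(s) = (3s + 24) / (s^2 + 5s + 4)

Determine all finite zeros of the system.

s = -8

Set the numerator to zero: 3s + 24 = 0, i.e. 3·(s + 8) = 0.
So s = -8.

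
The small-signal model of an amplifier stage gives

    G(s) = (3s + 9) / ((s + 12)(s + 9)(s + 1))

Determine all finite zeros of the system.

Set the numerator to zero: 3s + 9 = 0, i.e. 3·(s + 3) = 0.
So s = -3.

s = -3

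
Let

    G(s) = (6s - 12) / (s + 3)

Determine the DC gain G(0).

G(0) = -4

Set s = 0: G(0) = (-12) / (3) = -4.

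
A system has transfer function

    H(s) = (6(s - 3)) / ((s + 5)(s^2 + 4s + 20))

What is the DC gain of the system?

H(0) = -9/50 ≈ -0.1800

At s = 0 each factor (s + a) contributes a and each (s^2 + bs + c) contributes c.
H(0) = 6·(-3) / ((5) · (20)) = -18/100 = -9/50.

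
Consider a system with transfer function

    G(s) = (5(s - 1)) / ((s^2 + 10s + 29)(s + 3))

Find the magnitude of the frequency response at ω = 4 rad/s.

|G(j4)| ≈ 0.09803

Substitute s = j4: numerator = -5 + j20, denominator = -121 + j172.
|G(j4)| = |-5 + j20| / |-121 + j172| = 20.616 / 210.30 ≈ 0.09803.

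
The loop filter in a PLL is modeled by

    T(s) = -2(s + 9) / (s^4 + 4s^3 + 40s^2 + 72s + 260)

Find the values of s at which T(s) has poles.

The poles are the roots of the denominator s^4 + 4s^3 + 40s^2 + 72s + 260 = 0.
No real roots exist; factor into two real quadratics: (s^2 + 2s + 26)(s^2 + 2s + 10) = 0.
Each quadratic gives a conjugate pair via the quadratic formula.

s = -1 ± 5j, -1 ± 3j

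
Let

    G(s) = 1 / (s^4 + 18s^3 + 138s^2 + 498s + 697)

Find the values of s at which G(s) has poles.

s = -5 + 4j, -5 - 4j, -4 + j, -4 - j

The poles are the roots of the denominator s^4 + 18s^3 + 138s^2 + 498s + 697 = 0.
No real roots exist; factor into two real quadratics: (s^2 + 10s + 41)(s^2 + 8s + 17) = 0.
Each quadratic gives a conjugate pair via the quadratic formula.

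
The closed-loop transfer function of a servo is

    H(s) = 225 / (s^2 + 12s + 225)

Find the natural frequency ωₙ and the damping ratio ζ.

ωₙ = 15 rad/s, ζ = 0.4

Compare the denominator to the standard form s^2 + 2ζωₙs + ωₙ².
ωₙ² = 225, so ωₙ = 15 rad/s.
2ζωₙ = 12, so ζ = 12/(2·15) = 0.4.
With ζ = 0.4 the response is underdamped.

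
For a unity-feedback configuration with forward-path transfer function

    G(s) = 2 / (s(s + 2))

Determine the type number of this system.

The denominator has 1 factor of s at the origin (free integrator), so this is a Type 1 system.

Type 1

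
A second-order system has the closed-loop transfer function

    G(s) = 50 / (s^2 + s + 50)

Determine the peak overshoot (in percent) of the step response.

Comparing s^2 + s + 50 to s^2 + 2ζωₙs + ωₙ²: ωₙ = √50 ≈ 7.071 rad/s and ζ = 1/(2·√50) ≈ 0.07071.
%OS = 100·exp(−πζ/√(1−ζ²)) = 100·exp(−π·0.07071/√(1−0.07071²)) ≈ 80.0%.

%OS ≈ 80.0%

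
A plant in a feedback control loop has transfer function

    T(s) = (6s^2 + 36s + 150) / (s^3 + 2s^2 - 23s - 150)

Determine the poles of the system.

s = 6, -4 + 3j, -4 - 3j

The poles are the roots of the denominator s^3 + 2s^2 - 23s - 150 = 0.
Trying s = 6: the polynomial evaluates to 0, so (s - 6) is a factor.
Dividing out leaves s^2 + 8s + 25 = 0.
The quadratic formula then gives s = -4 ± 3j.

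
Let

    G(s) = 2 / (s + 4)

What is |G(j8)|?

|G(j8)| ≈ 0.2236

Substitute s = j8: numerator = 2, denominator = 4 + j8.
|G(j8)| = |2| / |4 + j8| = 2 / 8.9443 ≈ 0.2236.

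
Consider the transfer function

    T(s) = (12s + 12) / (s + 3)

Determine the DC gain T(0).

Set s = 0: T(0) = (12) / (3) = 4.

T(0) = 4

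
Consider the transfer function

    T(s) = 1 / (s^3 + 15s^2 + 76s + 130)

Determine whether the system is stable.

The denominator s^3 + 15s^2 + 76s + 130 factors as (s^2 + 10s + 26)(s + 5), giving poles at s = -5 ± j, -5.
Since all poles lie strictly in the left half-plane, the system is stable.

stable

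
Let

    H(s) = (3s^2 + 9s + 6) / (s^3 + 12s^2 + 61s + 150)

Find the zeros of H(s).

Set the numerator to zero: 3s^2 + 9s + 6 = 0, i.e. 3·(s^2 + 3s + 2) = 0.
Factoring: (s + 2)(s + 1) = 0.

s = -2, -1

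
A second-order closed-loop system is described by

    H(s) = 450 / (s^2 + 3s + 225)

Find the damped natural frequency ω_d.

ω_d ≈ 14.92 rad/s

Comparing s^2 + 3s + 225 to s^2 + 2ζωₙs + ωₙ²: ωₙ = 15 rad/s and ζ = 3/(2·15) = 0.1.
ζωₙ = 3/2 = 1.5, so ω_d = ωₙ√(1−ζ²) = √(ωₙ² − (ζωₙ)²) = √(225 − 1.5²) = √222.75 ≈ 14.92 rad/s.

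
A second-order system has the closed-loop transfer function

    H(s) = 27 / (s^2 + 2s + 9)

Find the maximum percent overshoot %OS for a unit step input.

Comparing s^2 + 2s + 9 to s^2 + 2ζωₙs + ωₙ²: ωₙ = 3 rad/s and ζ = 2/(2·3) ≈ 0.3333.
%OS = 100·exp(−πζ/√(1−ζ²)) = 100·exp(−π·0.3333/√(1−0.3333²)) ≈ 32.9%.

%OS ≈ 32.9%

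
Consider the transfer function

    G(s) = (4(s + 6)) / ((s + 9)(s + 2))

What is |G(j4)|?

|G(j4)| ≈ 0.6549

Substitute s = j4: numerator = 24 + j16, denominator = 2 + j44.
|G(j4)| = |24 + j16| / |2 + j44| = 28.844 / 44.045 ≈ 0.6549.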